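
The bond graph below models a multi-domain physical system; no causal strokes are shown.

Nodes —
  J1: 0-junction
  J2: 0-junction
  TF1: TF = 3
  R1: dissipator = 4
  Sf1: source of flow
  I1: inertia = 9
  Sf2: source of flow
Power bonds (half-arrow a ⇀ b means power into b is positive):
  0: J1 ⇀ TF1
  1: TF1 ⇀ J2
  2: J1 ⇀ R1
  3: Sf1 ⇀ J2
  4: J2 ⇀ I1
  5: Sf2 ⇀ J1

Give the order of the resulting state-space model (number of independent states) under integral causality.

β3 stroke at Sf1  (Sf1: flow source, stroke at near end)
β5 stroke at Sf2  (Sf2 fixes flow; stroke at Sf2)
β4 stroke at I1  (prefer integral on I1)
β1 stroke at J2  (J2: last free bond brings effort in)
β0 stroke at TF1  (TF1 one-in-one-out from 1)
β2 stroke at J1  (closing 0-jn rule on J1)

1  (I1 all integral)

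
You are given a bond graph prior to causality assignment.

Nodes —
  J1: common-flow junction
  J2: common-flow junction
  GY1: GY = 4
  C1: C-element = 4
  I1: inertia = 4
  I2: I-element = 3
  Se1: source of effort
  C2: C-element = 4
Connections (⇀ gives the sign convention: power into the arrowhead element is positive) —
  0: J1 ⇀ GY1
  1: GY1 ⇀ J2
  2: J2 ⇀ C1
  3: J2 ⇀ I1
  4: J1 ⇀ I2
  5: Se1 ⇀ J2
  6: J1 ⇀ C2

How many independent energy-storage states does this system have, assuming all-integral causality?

bond 5 |J2  (Se1 (Se) sets effort on bond)
bond 2 |J2  (C1 integral (e out))
bond 3 |I1  (I1 integral (f out))
bond 1 |J2  (common-f at J2 fixed by 3)
bond 0 |J1  (GY GY1: same side as bond 1)
bond 4 |I2  (I2 integral (f out))
bond 6 |J1  (J1 flow already set via bond 4)

4  (C1, C2, I1, I2 all integral)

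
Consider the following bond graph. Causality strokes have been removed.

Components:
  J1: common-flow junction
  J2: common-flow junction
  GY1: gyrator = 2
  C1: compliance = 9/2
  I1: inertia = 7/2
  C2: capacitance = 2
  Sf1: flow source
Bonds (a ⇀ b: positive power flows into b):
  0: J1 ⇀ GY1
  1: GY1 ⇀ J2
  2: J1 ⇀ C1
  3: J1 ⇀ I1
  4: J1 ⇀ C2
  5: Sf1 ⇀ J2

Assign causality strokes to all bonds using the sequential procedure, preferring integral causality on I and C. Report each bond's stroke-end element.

b5 stroke→Sf1  (source Sf1 imposes f)
b1 stroke→J2  (1-jn J2 has f-setter on 5)
b0 stroke→J1  (through GY1, causality inverts; strokes same side of GY1)
b2 stroke→J1  (prefer integral on C1)
b3 stroke→I1  (I1 integral (f out))
b4 stroke→J1  (common-f at J1 fixed by 3)

b0 |J1
b1 |J2
b2 |J1
b3 |I1
b4 |J1
b5 |Sf1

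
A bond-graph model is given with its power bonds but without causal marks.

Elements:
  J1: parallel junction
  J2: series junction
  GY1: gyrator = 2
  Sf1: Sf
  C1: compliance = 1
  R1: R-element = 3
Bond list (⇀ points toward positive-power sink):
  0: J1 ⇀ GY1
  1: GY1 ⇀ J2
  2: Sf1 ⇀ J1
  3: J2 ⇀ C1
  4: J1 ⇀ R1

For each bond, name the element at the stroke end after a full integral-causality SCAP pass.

bond 0 |GY1
bond 1 |GY1
bond 2 |Sf1
bond 3 |J2
bond 4 |J1

bond 2 |Sf1  (Sf1 fixes flow; stroke at Sf1)
bond 3 |J2  (C1 outputs effort q/C1)
bond 1 |GY1  (only one flow-in slot at J2)
bond 0 |GY1  (GY1: gyrator matches bond 1)
bond 4 |J1  (J1: last free bond brings effort in)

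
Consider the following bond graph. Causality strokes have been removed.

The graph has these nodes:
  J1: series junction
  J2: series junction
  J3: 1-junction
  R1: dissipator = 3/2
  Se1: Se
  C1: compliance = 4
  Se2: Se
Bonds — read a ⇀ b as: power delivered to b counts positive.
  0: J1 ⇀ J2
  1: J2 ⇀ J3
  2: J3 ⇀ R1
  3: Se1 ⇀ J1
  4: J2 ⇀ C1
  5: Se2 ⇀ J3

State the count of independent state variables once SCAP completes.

β3 →J1  (Se1 (Se) sets effort on bond)
β5 →J3  (source Se2 imposes e)
β0 →J2  (closing 1-jn rule on J1)
β4 →J2  (prefer integral on C1)
β1 →J3  (J2: last free bond brings flow in)
β2 →R1  (J3: last free bond brings flow in)

1  (C1 all integral)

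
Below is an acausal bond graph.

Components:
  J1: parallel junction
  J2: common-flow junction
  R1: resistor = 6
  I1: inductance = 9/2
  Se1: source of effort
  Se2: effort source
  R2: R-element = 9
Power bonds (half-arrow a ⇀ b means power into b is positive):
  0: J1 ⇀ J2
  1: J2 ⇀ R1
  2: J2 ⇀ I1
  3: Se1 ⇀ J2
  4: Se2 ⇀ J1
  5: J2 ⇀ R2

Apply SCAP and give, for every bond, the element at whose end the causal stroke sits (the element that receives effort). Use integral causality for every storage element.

bond 3 →J2  (source Se1 imposes e)
bond 4 →J1  (Se2: effort source, stroke at far end)
bond 0 →J2  (J1: bond 4 brought effort, rest push out)
bond 2 →I1  (I1 outputs flow p/I1)
bond 1 →J2  (common-f at J2 fixed by 2)
bond 5 →J2  (common-f at J2 fixed by 2)

β0 stroke at J2
β1 stroke at J2
β2 stroke at I1
β3 stroke at J2
β4 stroke at J1
β5 stroke at J2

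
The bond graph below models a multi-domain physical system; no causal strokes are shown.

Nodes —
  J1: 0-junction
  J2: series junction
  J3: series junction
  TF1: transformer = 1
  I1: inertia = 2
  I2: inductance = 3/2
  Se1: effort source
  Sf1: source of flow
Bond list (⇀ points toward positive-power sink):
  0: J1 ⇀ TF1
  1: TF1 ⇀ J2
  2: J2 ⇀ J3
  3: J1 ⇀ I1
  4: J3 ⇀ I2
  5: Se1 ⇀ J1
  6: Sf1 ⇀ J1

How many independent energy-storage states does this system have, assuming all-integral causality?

2  (I1, I2 all integral)

bond 5 stroke→J1  (Se1: effort source, stroke at far end)
bond 6 stroke→Sf1  (Sf1 fixes flow; stroke at Sf1)
bond 0 stroke→TF1  (J1: bond 5 brought effort, rest push out)
bond 3 stroke→I1  (common-e at J1 fixed by 5)
bond 1 stroke→J2  (TF1: transformer flips bond 0)
bond 2 stroke→J3  (closing 1-jn rule on J2)
bond 4 stroke→I2  (J3 needs exactly one f-in)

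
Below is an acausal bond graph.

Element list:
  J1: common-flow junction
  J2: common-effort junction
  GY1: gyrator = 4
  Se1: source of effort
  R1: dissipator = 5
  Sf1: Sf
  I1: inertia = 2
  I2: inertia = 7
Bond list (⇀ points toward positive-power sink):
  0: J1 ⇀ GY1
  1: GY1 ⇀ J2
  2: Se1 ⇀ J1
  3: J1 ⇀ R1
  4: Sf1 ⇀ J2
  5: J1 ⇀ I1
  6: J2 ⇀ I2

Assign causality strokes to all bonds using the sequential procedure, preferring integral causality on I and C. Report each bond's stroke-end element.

b2 stroke at J1  (source Se1 imposes e)
b4 stroke at Sf1  (Sf1: flow source, stroke at near end)
b5 stroke at I1  (I1 integral (f out))
b0 stroke at J1  (J1 flow already set via bond 5)
b3 stroke at J1  (1-jn J1 has f-setter on 5)
b1 stroke at J2  (GY1 both-in/both-out from 0)
b6 stroke at I2  (0-jn J2 has e-setter on 1)

β0 stroke→J1
β1 stroke→J2
β2 stroke→J1
β3 stroke→J1
β4 stroke→Sf1
β5 stroke→I1
β6 stroke→I2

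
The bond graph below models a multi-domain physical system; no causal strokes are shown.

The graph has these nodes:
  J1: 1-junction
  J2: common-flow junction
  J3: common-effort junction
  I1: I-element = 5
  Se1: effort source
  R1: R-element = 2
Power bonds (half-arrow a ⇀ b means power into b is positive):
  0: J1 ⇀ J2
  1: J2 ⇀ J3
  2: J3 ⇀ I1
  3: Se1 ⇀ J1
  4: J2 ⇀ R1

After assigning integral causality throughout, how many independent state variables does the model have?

#3 stroke→J1  (Se1 fixes effort; stroke away)
#0 stroke→J2  (closing 1-jn rule on J1)
#2 stroke→I1  (prefer integral on I1)
#1 stroke→J3  (J3 needs exactly one e-in)
#4 stroke→J2  (J2: bond 1 brought flow, rest push out)

1  (I1 all integral)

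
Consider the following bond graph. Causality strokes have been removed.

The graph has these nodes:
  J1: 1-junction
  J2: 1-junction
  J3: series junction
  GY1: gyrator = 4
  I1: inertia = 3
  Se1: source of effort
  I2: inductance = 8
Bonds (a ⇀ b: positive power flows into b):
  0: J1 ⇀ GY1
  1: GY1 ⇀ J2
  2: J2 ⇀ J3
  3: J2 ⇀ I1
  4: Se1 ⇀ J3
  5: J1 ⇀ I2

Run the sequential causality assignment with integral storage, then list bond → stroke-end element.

b4 →J3  (Se1 fixes effort; stroke away)
b2 →J2  (only one flow-in slot at J3)
b3 →I1  (prefer integral on I1)
b1 →J2  (common-f at J2 fixed by 3)
b0 →J1  (through GY1, causality inverts; strokes same side of GY1)
b5 →I2  (J1 needs exactly one f-in)

bond 0 stroke→J1
bond 1 stroke→J2
bond 2 stroke→J2
bond 3 stroke→I1
bond 4 stroke→J3
bond 5 stroke→I2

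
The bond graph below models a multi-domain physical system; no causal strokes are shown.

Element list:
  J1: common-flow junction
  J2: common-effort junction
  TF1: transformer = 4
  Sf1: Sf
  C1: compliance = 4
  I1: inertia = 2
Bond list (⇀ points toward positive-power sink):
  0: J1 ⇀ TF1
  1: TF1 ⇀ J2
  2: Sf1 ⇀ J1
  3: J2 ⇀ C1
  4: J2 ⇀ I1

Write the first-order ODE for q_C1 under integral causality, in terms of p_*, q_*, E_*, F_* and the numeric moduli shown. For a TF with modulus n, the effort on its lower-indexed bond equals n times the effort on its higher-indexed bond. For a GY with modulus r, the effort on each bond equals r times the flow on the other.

b2 →Sf1  (Sf1 (Sf) sets flow on bond)
b0 →J1  (common-f at J1 fixed by 2)
b1 →TF1  (TF1 one-in-one-out from 0)
b3 →J2  (C1 integral (e out))
b4 →I1  (common-e at J2 fixed by 3)

dq_C1/dt = 4*F_Sf1 - p_I1/2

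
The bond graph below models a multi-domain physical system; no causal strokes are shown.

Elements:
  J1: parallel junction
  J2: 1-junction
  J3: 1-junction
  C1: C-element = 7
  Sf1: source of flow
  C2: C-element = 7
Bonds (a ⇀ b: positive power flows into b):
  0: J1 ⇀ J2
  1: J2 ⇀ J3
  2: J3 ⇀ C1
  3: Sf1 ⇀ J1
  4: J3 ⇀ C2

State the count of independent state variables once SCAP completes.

2  (C1, C2 all integral)

#3 |Sf1  (Sf1 fixes flow; stroke at Sf1)
#0 |J1  (closing 0-jn rule on J1)
#1 |J2  (1-jn J2 has f-setter on 0)
#2 |J3  (J3 flow already set via bond 1)
#4 |J3  (J3: bond 1 brought flow, rest push out)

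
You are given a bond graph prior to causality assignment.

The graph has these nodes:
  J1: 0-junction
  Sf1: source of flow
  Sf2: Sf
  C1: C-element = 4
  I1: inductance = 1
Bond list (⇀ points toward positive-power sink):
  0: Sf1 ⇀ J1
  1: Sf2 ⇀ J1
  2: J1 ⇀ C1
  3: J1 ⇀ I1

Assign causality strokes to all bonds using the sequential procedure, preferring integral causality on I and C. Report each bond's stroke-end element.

bond 0 stroke at Sf1  (Sf1: flow source, stroke at near end)
bond 1 stroke at Sf2  (Sf2: flow source, stroke at near end)
bond 2 stroke at J1  (C1 outputs effort q/C1)
bond 3 stroke at I1  (0-jn J1 has e-setter on 2)

b0 stroke at Sf1
b1 stroke at Sf2
b2 stroke at J1
b3 stroke at I1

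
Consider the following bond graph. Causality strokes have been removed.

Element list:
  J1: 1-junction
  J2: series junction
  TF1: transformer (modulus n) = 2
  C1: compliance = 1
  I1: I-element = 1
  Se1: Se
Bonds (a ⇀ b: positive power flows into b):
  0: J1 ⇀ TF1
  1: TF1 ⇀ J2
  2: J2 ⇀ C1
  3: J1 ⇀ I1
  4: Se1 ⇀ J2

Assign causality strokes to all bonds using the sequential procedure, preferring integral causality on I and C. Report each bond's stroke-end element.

bond 0 stroke at J1
bond 1 stroke at TF1
bond 2 stroke at J2
bond 3 stroke at I1
bond 4 stroke at J2

bond 4 stroke→J2  (Se1: effort source, stroke at far end)
bond 2 stroke→J2  (C1 integral (e out))
bond 1 stroke→TF1  (only one flow-in slot at J2)
bond 0 stroke→J1  (TF TF1: opposite of bond 1)
bond 3 stroke→I1  (closing 1-jn rule on J1)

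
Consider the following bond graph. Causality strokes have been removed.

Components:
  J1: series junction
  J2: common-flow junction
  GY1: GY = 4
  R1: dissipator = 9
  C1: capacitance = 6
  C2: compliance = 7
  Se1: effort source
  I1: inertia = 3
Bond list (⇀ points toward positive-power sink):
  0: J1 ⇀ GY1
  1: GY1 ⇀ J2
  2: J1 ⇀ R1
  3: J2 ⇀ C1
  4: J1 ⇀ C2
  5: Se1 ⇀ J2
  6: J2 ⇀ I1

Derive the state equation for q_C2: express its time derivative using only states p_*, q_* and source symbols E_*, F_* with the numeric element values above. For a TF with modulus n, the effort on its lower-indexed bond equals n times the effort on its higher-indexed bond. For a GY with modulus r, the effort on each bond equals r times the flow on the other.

dq_C2/dt = -4*p_I1/27 - q_C2/63

b5 |J2  (Se1: effort source, stroke at far end)
b3 |J2  (C1 integral (e out))
b4 |J1  (prefer integral on C2)
b6 |I1  (I1: I, integral causality)
b1 |J2  (J2 flow already set via bond 6)
b0 |J1  (GY GY1: same side as bond 1)
b2 |R1  (J1 needs exactly one f-in)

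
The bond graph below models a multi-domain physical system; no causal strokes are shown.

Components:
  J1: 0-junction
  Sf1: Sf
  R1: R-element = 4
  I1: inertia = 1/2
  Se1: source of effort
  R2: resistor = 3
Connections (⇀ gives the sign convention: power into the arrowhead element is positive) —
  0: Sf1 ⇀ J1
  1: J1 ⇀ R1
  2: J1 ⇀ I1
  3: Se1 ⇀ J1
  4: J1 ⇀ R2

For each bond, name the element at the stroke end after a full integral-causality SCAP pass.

b0 stroke→Sf1  (Sf1 (Sf) sets flow on bond)
b3 stroke→J1  (Se1 (Se) sets effort on bond)
b1 stroke→R1  (common-e at J1 fixed by 3)
b2 stroke→I1  (0-jn J1 has e-setter on 3)
b4 stroke→R2  (0-jn J1 has e-setter on 3)

bond 0 |Sf1
bond 1 |R1
bond 2 |I1
bond 3 |J1
bond 4 |R2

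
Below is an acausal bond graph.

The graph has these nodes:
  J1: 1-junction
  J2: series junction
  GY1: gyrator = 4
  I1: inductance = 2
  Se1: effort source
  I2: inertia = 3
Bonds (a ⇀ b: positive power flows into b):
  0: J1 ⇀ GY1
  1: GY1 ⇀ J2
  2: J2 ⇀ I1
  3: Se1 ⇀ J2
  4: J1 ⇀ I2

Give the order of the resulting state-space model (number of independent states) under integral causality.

2  (I1, I2 all integral)

β3 stroke→J2  (Se1: effort source, stroke at far end)
β2 stroke→I1  (prefer integral on I1)
β1 stroke→J2  (J2: bond 2 brought flow, rest push out)
β0 stroke→J1  (GY1: gyrator matches bond 1)
β4 stroke→I2  (closing 1-jn rule on J1)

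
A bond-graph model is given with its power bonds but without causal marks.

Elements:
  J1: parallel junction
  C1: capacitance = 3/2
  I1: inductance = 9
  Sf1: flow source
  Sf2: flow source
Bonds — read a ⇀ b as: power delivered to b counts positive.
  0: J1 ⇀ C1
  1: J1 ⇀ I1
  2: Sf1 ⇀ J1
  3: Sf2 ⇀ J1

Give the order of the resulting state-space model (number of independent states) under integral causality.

2  (C1, I1 all integral)

β2 →Sf1  (source Sf1 imposes f)
β3 →Sf2  (Sf2 (Sf) sets flow on bond)
β0 →J1  (C1: C, integral causality)
β1 →I1  (common-e at J1 fixed by 0)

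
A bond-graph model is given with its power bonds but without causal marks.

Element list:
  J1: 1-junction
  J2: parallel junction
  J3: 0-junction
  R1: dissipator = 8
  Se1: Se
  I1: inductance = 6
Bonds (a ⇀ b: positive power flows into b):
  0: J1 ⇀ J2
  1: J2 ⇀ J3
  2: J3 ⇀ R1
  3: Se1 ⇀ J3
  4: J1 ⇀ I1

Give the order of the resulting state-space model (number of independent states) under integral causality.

bond 3 |J3  (source Se1 imposes e)
bond 1 |J2  (0-jn J3 has e-setter on 3)
bond 2 |R1  (0-jn J3 has e-setter on 3)
bond 0 |J1  (0-jn J2 has e-setter on 1)
bond 4 |I1  (J1: last free bond brings flow in)

1  (I1 all integral)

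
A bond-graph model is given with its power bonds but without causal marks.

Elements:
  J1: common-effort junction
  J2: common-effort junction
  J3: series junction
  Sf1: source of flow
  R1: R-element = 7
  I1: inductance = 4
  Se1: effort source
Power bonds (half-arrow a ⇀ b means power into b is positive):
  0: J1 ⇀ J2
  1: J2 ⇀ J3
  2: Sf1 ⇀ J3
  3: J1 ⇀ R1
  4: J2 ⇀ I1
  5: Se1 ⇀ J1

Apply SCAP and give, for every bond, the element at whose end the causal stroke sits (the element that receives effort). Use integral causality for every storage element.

bond 2 |Sf1  (Sf1 (Sf) sets flow on bond)
bond 5 |J1  (Se1 fixes effort; stroke away)
bond 0 |J2  (common-e at J1 fixed by 5)
bond 3 |R1  (J1: bond 5 brought effort, rest push out)
bond 1 |J3  (0-jn J2 has e-setter on 0)
bond 4 |I1  (0-jn J2 has e-setter on 0)

bond 0 stroke→J2
bond 1 stroke→J3
bond 2 stroke→Sf1
bond 3 stroke→R1
bond 4 stroke→I1
bond 5 stroke→J1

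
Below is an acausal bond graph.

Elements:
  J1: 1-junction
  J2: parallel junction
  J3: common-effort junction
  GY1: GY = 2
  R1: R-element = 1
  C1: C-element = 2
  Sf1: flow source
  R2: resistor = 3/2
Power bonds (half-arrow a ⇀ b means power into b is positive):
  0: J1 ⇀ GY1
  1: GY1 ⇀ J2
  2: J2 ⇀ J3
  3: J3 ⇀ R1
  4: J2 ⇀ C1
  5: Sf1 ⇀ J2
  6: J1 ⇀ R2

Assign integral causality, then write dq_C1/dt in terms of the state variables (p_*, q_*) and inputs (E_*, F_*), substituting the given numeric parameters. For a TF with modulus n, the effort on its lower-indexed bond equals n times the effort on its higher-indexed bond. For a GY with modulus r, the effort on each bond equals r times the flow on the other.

dq_C1/dt = F_Sf1 - 11*q_C1/16

β5 |Sf1  (source Sf1 imposes f)
β4 |J2  (prefer integral on C1)
β1 |GY1  (J2 effort already set via bond 4)
β2 |J3  (common-e at J2 fixed by 4)
β3 |R1  (0-jn J3 has e-setter on 2)
β0 |GY1  (GY GY1: same side as bond 1)
β6 |J1  (1-jn J1 has f-setter on 0)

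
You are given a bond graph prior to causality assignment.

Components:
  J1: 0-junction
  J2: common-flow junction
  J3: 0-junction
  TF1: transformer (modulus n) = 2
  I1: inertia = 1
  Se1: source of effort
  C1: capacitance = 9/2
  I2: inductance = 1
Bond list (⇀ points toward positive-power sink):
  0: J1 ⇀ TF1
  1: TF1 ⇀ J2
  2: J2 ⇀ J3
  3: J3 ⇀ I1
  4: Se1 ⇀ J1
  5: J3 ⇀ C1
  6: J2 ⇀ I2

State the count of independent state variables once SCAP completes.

3  (C1, I1, I2 all integral)

b4 →J1  (Se1: effort source, stroke at far end)
b0 →TF1  (J1: bond 4 brought effort, rest push out)
b1 →J2  (TF TF1: opposite of bond 0)
b3 →I1  (I1 integral (f out))
b5 →J3  (prefer integral on C1)
b2 →J2  (J3: bond 5 brought effort, rest push out)
b6 →I2  (J2: last free bond brings flow in)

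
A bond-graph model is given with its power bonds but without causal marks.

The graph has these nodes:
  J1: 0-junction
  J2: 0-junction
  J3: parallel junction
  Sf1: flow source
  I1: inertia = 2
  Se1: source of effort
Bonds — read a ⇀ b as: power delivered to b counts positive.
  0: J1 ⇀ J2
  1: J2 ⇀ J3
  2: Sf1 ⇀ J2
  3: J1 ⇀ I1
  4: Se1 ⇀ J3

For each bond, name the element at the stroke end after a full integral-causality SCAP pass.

bond 2 →Sf1  (Sf1 fixes flow; stroke at Sf1)
bond 4 →J3  (Se1 (Se) sets effort on bond)
bond 1 →J2  (J3: bond 4 brought effort, rest push out)
bond 0 →J1  (0-jn J2 has e-setter on 1)
bond 3 →I1  (common-e at J1 fixed by 0)

bond 0 stroke at J1
bond 1 stroke at J2
bond 2 stroke at Sf1
bond 3 stroke at I1
bond 4 stroke at J3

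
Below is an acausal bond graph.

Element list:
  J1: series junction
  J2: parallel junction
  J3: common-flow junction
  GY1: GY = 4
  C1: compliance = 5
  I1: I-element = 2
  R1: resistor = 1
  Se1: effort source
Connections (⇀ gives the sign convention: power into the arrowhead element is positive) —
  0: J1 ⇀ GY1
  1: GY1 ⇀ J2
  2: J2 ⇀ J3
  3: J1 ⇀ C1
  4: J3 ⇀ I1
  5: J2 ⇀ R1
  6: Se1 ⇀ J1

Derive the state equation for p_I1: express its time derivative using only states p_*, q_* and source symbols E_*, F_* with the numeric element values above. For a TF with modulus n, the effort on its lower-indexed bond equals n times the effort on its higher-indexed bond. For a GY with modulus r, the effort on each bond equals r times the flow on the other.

dp_I1/dt = E_Se1/4 - p_I1/2 - q_C1/20

β6 stroke at J1  (Se1 fixes effort; stroke away)
β3 stroke at J1  (C1: C, integral causality)
β0 stroke at GY1  (closing 1-jn rule on J1)
β1 stroke at GY1  (GY GY1: same side as bond 0)
β4 stroke at I1  (prefer integral on I1)
β2 stroke at J3  (common-f at J3 fixed by 4)
β5 stroke at J2  (J2: last free bond brings effort in)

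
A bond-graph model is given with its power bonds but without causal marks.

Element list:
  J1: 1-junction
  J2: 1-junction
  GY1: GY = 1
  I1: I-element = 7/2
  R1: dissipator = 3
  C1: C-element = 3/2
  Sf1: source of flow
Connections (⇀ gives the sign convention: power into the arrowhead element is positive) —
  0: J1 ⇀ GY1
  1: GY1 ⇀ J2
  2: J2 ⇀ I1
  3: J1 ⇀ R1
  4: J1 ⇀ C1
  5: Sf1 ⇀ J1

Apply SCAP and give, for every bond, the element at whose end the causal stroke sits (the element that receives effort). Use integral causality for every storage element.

#0 →J1
#1 →J2
#2 →I1
#3 →J1
#4 →J1
#5 →Sf1

bond 5 stroke→Sf1  (Sf1 fixes flow; stroke at Sf1)
bond 0 stroke→J1  (J1 flow already set via bond 5)
bond 3 stroke→J1  (J1 flow already set via bond 5)
bond 4 stroke→J1  (1-jn J1 has f-setter on 5)
bond 1 stroke→J2  (GY1: gyrator matches bond 0)
bond 2 stroke→I1  (closing 1-jn rule on J2)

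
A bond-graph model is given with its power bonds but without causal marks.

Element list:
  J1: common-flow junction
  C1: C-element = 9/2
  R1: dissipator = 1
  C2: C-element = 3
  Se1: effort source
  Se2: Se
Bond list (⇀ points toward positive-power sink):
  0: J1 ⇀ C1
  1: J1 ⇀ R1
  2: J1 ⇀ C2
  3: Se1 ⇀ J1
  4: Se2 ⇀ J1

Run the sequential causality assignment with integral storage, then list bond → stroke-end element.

bond 0 stroke→J1
bond 1 stroke→R1
bond 2 stroke→J1
bond 3 stroke→J1
bond 4 stroke→J1

#3 stroke at J1  (source Se1 imposes e)
#4 stroke at J1  (Se2 (Se) sets effort on bond)
#0 stroke at J1  (prefer integral on C1)
#2 stroke at J1  (prefer integral on C2)
#1 stroke at R1  (closing 1-jn rule on J1)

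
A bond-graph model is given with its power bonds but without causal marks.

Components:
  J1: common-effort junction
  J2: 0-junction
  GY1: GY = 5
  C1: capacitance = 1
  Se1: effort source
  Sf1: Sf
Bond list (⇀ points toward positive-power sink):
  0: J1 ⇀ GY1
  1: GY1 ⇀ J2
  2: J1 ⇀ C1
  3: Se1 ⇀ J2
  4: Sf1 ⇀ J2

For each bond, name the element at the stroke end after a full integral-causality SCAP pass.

#0 stroke at GY1
#1 stroke at GY1
#2 stroke at J1
#3 stroke at J2
#4 stroke at Sf1

b3 stroke at J2  (Se1: effort source, stroke at far end)
b4 stroke at Sf1  (Sf1 fixes flow; stroke at Sf1)
b1 stroke at GY1  (0-jn J2 has e-setter on 3)
b0 stroke at GY1  (through GY1, causality inverts; strokes same side of GY1)
b2 stroke at J1  (J1: last free bond brings effort in)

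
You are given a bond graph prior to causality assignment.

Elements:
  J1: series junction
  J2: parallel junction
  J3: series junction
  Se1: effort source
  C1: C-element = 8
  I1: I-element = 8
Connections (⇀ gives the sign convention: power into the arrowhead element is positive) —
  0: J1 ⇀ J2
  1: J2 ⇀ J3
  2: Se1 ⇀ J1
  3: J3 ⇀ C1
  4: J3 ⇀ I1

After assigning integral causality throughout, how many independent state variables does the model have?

2  (C1, I1 all integral)

b2 →J1  (source Se1 imposes e)
b0 →J2  (only one flow-in slot at J1)
b1 →J3  (J2 effort already set via bond 0)
b3 →J3  (C1: C, integral causality)
b4 →I1  (only one flow-in slot at J3)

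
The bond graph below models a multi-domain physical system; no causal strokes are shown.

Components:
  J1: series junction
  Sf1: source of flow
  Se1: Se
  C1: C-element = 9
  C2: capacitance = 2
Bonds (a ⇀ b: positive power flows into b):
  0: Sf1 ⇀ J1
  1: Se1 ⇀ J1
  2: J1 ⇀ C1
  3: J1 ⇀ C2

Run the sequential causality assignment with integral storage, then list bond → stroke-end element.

β0 stroke at Sf1
β1 stroke at J1
β2 stroke at J1
β3 stroke at J1

b0 |Sf1  (source Sf1 imposes f)
b1 |J1  (Se1: effort source, stroke at far end)
b2 |J1  (J1 flow already set via bond 0)
b3 |J1  (common-f at J1 fixed by 0)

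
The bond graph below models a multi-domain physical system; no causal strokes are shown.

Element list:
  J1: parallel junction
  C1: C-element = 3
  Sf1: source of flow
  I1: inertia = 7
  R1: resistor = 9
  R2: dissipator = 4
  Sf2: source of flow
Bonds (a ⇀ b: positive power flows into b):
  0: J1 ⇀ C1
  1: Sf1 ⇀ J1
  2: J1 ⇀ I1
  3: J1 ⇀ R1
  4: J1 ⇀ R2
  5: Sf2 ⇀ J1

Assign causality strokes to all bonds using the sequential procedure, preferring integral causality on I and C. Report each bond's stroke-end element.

bond 0 stroke at J1
bond 1 stroke at Sf1
bond 2 stroke at I1
bond 3 stroke at R1
bond 4 stroke at R2
bond 5 stroke at Sf2

bond 1 stroke at Sf1  (Sf1: flow source, stroke at near end)
bond 5 stroke at Sf2  (Sf2 (Sf) sets flow on bond)
bond 0 stroke at J1  (C1 outputs effort q/C1)
bond 2 stroke at I1  (0-jn J1 has e-setter on 0)
bond 3 stroke at R1  (J1: bond 0 brought effort, rest push out)
bond 4 stroke at R2  (J1: bond 0 brought effort, rest push out)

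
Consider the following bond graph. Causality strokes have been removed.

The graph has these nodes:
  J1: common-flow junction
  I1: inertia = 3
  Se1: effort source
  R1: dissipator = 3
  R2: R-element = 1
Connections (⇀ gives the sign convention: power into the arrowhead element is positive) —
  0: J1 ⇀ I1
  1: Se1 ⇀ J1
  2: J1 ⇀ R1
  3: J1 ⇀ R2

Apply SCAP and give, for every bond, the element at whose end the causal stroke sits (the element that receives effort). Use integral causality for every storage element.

b1 →J1  (Se1: effort source, stroke at far end)
b0 →I1  (I1: I, integral causality)
b2 →J1  (common-f at J1 fixed by 0)
b3 →J1  (common-f at J1 fixed by 0)

β0 stroke→I1
β1 stroke→J1
β2 stroke→J1
β3 stroke→J1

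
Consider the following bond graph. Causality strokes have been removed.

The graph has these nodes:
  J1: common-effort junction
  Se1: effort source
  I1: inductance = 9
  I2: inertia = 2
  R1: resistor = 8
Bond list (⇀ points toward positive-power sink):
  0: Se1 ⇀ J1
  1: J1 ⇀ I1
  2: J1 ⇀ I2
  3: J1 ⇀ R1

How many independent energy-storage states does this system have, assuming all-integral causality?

β0 stroke→J1  (Se1 (Se) sets effort on bond)
β1 stroke→I1  (common-e at J1 fixed by 0)
β2 stroke→I2  (common-e at J1 fixed by 0)
β3 stroke→R1  (0-jn J1 has e-setter on 0)

2  (I1, I2 all integral)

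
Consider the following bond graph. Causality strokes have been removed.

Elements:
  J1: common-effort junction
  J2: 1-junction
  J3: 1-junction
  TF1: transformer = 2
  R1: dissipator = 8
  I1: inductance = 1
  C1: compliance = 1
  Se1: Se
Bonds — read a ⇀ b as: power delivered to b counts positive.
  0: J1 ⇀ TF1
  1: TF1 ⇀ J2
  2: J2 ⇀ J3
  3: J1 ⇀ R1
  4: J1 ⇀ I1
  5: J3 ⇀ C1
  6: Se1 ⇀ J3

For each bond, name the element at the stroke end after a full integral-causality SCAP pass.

bond 6 |J3  (Se1 fixes effort; stroke away)
bond 4 |I1  (prefer integral on I1)
bond 5 |J3  (C1: C, integral causality)
bond 2 |J2  (J3: last free bond brings flow in)
bond 1 |TF1  (only one flow-in slot at J2)
bond 0 |J1  (TF1: transformer flips bond 1)
bond 3 |R1  (0-jn J1 has e-setter on 0)

β0 stroke at J1
β1 stroke at TF1
β2 stroke at J2
β3 stroke at R1
β4 stroke at I1
β5 stroke at J3
β6 stroke at J3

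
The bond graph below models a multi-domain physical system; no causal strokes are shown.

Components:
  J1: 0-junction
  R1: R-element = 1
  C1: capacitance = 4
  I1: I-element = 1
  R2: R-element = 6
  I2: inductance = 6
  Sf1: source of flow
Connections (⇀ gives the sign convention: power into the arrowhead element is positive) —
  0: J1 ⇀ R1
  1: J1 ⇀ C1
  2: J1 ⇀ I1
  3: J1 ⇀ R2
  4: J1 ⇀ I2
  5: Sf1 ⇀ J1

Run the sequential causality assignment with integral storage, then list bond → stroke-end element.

#5 |Sf1  (source Sf1 imposes f)
#1 |J1  (C1: C, integral causality)
#0 |R1  (J1 effort already set via bond 1)
#2 |I1  (J1: bond 1 brought effort, rest push out)
#3 |R2  (0-jn J1 has e-setter on 1)
#4 |I2  (J1 effort already set via bond 1)

β0 →R1
β1 →J1
β2 →I1
β3 →R2
β4 →I2
β5 →Sf1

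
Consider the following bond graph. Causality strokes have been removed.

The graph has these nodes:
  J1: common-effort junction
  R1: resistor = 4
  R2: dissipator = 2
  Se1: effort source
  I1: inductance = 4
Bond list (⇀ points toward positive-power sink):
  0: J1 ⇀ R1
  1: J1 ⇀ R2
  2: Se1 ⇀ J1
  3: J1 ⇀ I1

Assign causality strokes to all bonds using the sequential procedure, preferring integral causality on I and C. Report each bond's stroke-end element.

β2 stroke→J1  (Se1 fixes effort; stroke away)
β0 stroke→R1  (J1: bond 2 brought effort, rest push out)
β1 stroke→R2  (J1 effort already set via bond 2)
β3 stroke→I1  (common-e at J1 fixed by 2)

bond 0 stroke→R1
bond 1 stroke→R2
bond 2 stroke→J1
bond 3 stroke→I1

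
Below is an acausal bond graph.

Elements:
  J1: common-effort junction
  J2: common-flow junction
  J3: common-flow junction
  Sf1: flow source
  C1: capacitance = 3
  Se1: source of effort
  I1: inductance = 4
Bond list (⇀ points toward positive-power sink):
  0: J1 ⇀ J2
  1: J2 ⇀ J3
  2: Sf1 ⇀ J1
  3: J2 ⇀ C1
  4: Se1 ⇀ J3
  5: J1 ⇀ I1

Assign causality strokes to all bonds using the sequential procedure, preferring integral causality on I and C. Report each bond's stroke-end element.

b0 →J1
b1 →J2
b2 →Sf1
b3 →J2
b4 →J3
b5 →I1

bond 2 →Sf1  (Sf1: flow source, stroke at near end)
bond 4 →J3  (Se1 (Se) sets effort on bond)
bond 1 →J2  (closing 1-jn rule on J3)
bond 3 →J2  (C1 outputs effort q/C1)
bond 0 →J1  (only one flow-in slot at J2)
bond 5 →I1  (common-e at J1 fixed by 0)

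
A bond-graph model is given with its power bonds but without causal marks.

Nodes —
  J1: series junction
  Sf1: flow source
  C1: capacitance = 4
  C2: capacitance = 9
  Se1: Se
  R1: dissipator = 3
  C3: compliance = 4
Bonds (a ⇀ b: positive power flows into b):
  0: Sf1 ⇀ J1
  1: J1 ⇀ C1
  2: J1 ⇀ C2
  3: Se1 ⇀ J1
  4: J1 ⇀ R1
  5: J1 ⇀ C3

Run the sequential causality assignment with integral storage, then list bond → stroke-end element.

b0 stroke at Sf1  (Sf1: flow source, stroke at near end)
b3 stroke at J1  (source Se1 imposes e)
b1 stroke at J1  (J1: bond 0 brought flow, rest push out)
b2 stroke at J1  (J1: bond 0 brought flow, rest push out)
b4 stroke at J1  (common-f at J1 fixed by 0)
b5 stroke at J1  (J1: bond 0 brought flow, rest push out)

#0 stroke at Sf1
#1 stroke at J1
#2 stroke at J1
#3 stroke at J1
#4 stroke at J1
#5 stroke at J1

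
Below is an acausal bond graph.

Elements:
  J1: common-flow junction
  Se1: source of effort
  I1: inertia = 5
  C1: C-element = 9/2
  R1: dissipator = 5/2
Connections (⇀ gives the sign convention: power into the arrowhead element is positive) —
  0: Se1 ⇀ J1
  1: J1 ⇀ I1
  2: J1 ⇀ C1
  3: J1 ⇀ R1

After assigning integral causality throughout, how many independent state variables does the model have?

bond 0 →J1  (Se1: effort source, stroke at far end)
bond 1 →I1  (I1: I, integral causality)
bond 2 →J1  (common-f at J1 fixed by 1)
bond 3 →J1  (J1 flow already set via bond 1)

2  (C1, I1 all integral)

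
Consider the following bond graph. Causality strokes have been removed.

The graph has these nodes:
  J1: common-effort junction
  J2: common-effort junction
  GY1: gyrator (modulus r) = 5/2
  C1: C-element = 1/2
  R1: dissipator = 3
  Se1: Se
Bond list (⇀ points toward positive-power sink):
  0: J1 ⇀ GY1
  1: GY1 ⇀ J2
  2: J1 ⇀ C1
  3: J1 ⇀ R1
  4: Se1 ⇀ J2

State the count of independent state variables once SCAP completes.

#4 |J2  (Se1 fixes effort; stroke away)
#1 |GY1  (J2: bond 4 brought effort, rest push out)
#0 |GY1  (GY GY1: same side as bond 1)
#2 |J1  (C1: C, integral causality)
#3 |R1  (common-e at J1 fixed by 2)

1  (C1 all integral)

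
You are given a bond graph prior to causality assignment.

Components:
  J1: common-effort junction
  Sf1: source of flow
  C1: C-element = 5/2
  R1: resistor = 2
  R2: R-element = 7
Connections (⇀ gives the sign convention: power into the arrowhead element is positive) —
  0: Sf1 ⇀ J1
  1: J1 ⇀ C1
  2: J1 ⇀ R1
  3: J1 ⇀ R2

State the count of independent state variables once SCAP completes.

#0 stroke at Sf1  (source Sf1 imposes f)
#1 stroke at J1  (C1: C, integral causality)
#2 stroke at R1  (common-e at J1 fixed by 1)
#3 stroke at R2  (0-jn J1 has e-setter on 1)

1  (C1 all integral)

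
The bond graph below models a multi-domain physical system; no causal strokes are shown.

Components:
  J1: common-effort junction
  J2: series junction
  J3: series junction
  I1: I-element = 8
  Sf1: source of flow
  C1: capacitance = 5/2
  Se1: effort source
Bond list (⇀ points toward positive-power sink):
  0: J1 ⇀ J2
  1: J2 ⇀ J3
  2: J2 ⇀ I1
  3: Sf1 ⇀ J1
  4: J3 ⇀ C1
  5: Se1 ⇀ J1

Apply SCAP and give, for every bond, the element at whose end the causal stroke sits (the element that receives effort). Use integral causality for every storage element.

bond 0 |J2
bond 1 |J2
bond 2 |I1
bond 3 |Sf1
bond 4 |J3
bond 5 |J1

#3 →Sf1  (Sf1: flow source, stroke at near end)
#5 →J1  (source Se1 imposes e)
#0 →J2  (common-e at J1 fixed by 5)
#2 →I1  (I1 integral (f out))
#1 →J2  (J2 flow already set via bond 2)
#4 →J3  (common-f at J3 fixed by 1)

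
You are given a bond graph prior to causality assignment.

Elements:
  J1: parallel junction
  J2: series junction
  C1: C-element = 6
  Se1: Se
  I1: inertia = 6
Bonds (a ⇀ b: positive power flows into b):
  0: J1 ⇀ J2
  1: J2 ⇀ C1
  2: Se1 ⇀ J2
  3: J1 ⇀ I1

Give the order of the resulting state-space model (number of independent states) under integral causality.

b2 stroke at J2  (Se1: effort source, stroke at far end)
b1 stroke at J2  (prefer integral on C1)
b0 stroke at J1  (only one flow-in slot at J2)
b3 stroke at I1  (J1: bond 0 brought effort, rest push out)

2  (C1, I1 all integral)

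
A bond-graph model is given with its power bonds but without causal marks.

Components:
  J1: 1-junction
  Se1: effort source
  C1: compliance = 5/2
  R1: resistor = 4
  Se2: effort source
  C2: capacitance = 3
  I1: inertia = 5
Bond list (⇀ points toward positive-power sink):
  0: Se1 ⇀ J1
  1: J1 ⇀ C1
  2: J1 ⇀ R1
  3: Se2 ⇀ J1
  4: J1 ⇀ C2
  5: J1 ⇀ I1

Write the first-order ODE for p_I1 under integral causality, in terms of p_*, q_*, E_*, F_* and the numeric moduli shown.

β0 |J1  (Se1: effort source, stroke at far end)
β3 |J1  (source Se2 imposes e)
β1 |J1  (C1: C, integral causality)
β4 |J1  (C2 integral (e out))
β5 |I1  (I1: I, integral causality)
β2 |J1  (J1 flow already set via bond 5)

dp_I1/dt = E_Se1 + E_Se2 - 4*p_I1/5 - 2*q_C1/5 - q_C2/3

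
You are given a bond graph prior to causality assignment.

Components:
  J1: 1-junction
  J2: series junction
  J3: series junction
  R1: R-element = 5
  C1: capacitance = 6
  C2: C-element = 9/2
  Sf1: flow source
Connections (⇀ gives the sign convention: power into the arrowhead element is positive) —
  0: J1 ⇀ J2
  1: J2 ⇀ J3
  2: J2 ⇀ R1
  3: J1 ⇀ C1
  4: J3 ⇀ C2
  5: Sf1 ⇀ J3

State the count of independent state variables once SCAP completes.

2  (C1, C2 all integral)

β5 →Sf1  (Sf1: flow source, stroke at near end)
β1 →J3  (1-jn J3 has f-setter on 5)
β4 →J3  (common-f at J3 fixed by 5)
β0 →J2  (common-f at J2 fixed by 1)
β2 →J2  (J2: bond 1 brought flow, rest push out)
β3 →J1  (common-f at J1 fixed by 0)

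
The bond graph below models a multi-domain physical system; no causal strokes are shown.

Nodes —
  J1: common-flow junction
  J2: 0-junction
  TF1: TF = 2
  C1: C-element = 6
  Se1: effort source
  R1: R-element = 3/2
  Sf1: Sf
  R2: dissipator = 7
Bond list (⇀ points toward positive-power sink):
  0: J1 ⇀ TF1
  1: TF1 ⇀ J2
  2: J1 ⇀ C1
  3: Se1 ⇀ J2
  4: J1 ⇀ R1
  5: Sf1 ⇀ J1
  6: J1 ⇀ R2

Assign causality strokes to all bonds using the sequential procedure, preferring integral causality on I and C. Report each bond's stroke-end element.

β0 →J1
β1 →TF1
β2 →J1
β3 →J2
β4 →J1
β5 →Sf1
β6 →J1

β3 →J2  (Se1: effort source, stroke at far end)
β5 →Sf1  (source Sf1 imposes f)
β0 →J1  (J1: bond 5 brought flow, rest push out)
β2 →J1  (J1 flow already set via bond 5)
β4 →J1  (J1: bond 5 brought flow, rest push out)
β6 →J1  (J1 flow already set via bond 5)
β1 →TF1  (0-jn J2 has e-setter on 3)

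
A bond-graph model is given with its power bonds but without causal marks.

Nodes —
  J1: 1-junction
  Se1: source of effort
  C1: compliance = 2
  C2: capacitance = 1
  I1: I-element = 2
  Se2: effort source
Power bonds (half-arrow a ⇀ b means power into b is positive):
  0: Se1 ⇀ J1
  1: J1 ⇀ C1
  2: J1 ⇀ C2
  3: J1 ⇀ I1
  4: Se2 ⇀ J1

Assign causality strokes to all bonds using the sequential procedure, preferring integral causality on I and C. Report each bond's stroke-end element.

bond 0 |J1  (Se1: effort source, stroke at far end)
bond 4 |J1  (Se2 (Se) sets effort on bond)
bond 1 |J1  (C1: C, integral causality)
bond 2 |J1  (prefer integral on C2)
bond 3 |I1  (closing 1-jn rule on J1)

#0 stroke at J1
#1 stroke at J1
#2 stroke at J1
#3 stroke at I1
#4 stroke at J1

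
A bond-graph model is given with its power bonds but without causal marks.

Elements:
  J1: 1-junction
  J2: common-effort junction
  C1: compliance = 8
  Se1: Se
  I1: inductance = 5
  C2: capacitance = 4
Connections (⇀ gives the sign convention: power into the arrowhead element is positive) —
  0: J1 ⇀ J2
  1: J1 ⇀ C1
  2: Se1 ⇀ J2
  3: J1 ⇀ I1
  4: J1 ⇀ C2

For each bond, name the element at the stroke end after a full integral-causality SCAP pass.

bond 0 |J1
bond 1 |J1
bond 2 |J2
bond 3 |I1
bond 4 |J1

b2 →J2  (Se1: effort source, stroke at far end)
b0 →J1  (0-jn J2 has e-setter on 2)
b1 →J1  (C1 integral (e out))
b3 →I1  (I1 outputs flow p/I1)
b4 →J1  (J1 flow already set via bond 3)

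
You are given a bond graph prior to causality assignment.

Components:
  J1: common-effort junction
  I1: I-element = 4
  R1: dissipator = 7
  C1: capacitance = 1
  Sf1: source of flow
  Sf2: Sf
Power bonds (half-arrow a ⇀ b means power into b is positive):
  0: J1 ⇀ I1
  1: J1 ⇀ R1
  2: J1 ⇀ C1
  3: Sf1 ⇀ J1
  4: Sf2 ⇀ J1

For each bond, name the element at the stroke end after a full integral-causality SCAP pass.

b3 →Sf1  (source Sf1 imposes f)
b4 →Sf2  (Sf2 fixes flow; stroke at Sf2)
b0 →I1  (I1: I, integral causality)
b2 →J1  (prefer integral on C1)
b1 →R1  (common-e at J1 fixed by 2)

b0 stroke→I1
b1 stroke→R1
b2 stroke→J1
b3 stroke→Sf1
b4 stroke→Sf2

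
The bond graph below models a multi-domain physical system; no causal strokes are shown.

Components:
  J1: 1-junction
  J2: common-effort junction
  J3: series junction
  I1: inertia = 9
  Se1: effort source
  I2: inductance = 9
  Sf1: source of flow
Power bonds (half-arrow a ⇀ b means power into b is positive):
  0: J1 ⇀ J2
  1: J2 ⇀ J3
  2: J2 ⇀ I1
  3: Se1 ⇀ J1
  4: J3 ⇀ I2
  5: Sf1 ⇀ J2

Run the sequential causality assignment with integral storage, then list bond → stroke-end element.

b3 |J1  (Se1: effort source, stroke at far end)
b5 |Sf1  (Sf1 (Sf) sets flow on bond)
b0 |J2  (only one flow-in slot at J1)
b1 |J3  (common-e at J2 fixed by 0)
b2 |I1  (common-e at J2 fixed by 0)
b4 |I2  (J3 needs exactly one f-in)

#0 |J2
#1 |J3
#2 |I1
#3 |J1
#4 |I2
#5 |Sf1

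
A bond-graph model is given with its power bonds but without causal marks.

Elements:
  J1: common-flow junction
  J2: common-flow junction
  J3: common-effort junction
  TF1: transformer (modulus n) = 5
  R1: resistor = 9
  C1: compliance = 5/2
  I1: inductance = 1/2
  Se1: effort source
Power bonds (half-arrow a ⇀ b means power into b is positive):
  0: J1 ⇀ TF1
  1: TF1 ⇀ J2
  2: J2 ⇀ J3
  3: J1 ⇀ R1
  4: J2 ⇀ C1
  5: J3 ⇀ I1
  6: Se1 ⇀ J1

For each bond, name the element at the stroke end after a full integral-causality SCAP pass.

β6 stroke→J1  (Se1: effort source, stroke at far end)
β4 stroke→J2  (prefer integral on C1)
β5 stroke→I1  (I1 outputs flow p/I1)
β2 stroke→J3  (closing 0-jn rule on J3)
β1 stroke→J2  (J2: bond 2 brought flow, rest push out)
β0 stroke→TF1  (TF1 one-in-one-out from 1)
β3 stroke→J1  (J1: bond 0 brought flow, rest push out)

b0 |TF1
b1 |J2
b2 |J3
b3 |J1
b4 |J2
b5 |I1
b6 |J1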